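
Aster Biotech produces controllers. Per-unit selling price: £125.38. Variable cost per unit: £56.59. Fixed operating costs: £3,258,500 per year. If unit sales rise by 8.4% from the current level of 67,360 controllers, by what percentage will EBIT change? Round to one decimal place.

+28.3%

At 67,360 units, contribution = 67,360 × £68.79 = £4,633,694.40.
Operating income = contribution − fixed costs = £4,633,694.40 − £3,258,500 = £1,375,194.40.
Degree of operating leverage = £4,633,694.40 / £1,375,194.40 = 3.3695.
So EBIT moves 3.3695 × (+8.4%) = +28.3%.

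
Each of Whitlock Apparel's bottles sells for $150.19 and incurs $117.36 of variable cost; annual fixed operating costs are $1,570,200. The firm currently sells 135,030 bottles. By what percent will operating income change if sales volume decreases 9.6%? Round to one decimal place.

-14.9%

Contribution at this volume is 135,030 × $32.83 = $4,433,034.90.
Operating income = contribution − fixed costs = $4,433,034.90 − $1,570,200 = $2,862,834.90.
DOL = contribution ÷ EBIT = $4,433,034.90 ÷ $2,862,834.90 = 1.5485.
So EBIT moves 1.5485 × (-9.6%) = -14.9%.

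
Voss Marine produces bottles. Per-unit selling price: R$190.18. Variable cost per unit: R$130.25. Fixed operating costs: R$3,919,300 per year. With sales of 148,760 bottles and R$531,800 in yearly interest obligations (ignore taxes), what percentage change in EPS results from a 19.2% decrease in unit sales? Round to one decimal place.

Contribution at this volume is 148,760 × R$59.93 = R$8,915,186.80.
EBIT = R$8,915,186.80 − R$3,919,300 = R$4,995,886.80.
After interest of R$531,800.00, pre-tax earnings = R$4,464,086.80.
DCL = total CM / (EBIT − I) = R$8,915,186.80 / R$4,464,086.80 = 1.9971.
EPS therefore changes by 1.9971 × (-19.2%) = -38.3%.

-38.3%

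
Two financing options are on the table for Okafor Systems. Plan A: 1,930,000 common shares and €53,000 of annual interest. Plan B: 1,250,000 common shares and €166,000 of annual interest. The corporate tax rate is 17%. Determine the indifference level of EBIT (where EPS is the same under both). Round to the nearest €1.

€373,721

At indifference, (EBIT − 53,000)(1 − t)/1,930,000 = (EBIT − 166,000)(1 − t)/1,250,000.
The (1 − t) factor cancels: (EBIT − 53,000) × 1,250,000 = (EBIT − 166,000) × 1,930,000.
EBIT × (1,930,000 − 1,250,000) = 166,000 × 1,930,000 − 53,000 × 1,250,000 = 254,130,000,000, so EBIT = 254,130,000,000 ÷ 680,000 = 373,720.59.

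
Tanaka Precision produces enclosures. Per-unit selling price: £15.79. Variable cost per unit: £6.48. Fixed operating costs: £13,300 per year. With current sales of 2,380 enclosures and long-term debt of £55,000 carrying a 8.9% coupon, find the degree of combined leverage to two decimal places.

5.59

Contribution at this volume is 2,380 × £9.31 = £22,157.80.
EBIT = £22,157.80 − £13,300 = £8,857.80. Interest = £4,895.00, so EBIT − I = £3,962.80.
Degree of total leverage = total CM / (EBIT − interest) = £22,157.80 / £3,962.80 = 5.5915.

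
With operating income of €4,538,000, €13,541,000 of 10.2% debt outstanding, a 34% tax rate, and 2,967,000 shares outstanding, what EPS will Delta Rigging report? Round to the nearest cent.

€0.70

Pre-tax income = €4,538,000 − €1,381,182.00 = €3,156,818.00.
After tax at 34%: net income = €3,156,818.00 × 0.66 = €2,083,499.88.
EPS = €2,083,499.88 ÷ 2,967,000 = €0.70.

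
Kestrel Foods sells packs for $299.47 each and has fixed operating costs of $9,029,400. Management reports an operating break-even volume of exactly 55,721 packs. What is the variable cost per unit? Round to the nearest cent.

$137.42

Contribution per unit must be FC / Q = $9,029,400 / 55,721 = $162.0466.
Variable cost per unit = $299.47 − $162.0466 = $137.42.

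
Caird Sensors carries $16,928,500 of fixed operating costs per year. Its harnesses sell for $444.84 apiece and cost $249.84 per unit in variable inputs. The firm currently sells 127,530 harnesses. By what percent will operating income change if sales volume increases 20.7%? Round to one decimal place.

Contribution at this volume is 127,530 × $195.00 = $24,868,350.00.
Operating income = contribution − fixed costs = $24,868,350.00 − $16,928,500 = $7,939,850.00.
So DOL = total CM / EBIT = $24,868,350.00 / $7,939,850.00 = 3.1321.
Operating income changes by 3.1321 × +20.7% = +64.8%.

+64.8%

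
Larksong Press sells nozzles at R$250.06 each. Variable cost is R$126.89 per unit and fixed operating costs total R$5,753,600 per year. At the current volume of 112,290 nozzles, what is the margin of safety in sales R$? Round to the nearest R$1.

Contribution margin per unit = R$250.06 − R$126.89 = R$123.17. Break-even units = R$5,753,600 ÷ R$123.17 = 46,712.67; break-even revenue = 46,712.67 × R$250.06 = R$11,680,971.15.
Actual sales revenue = 112,290 × R$250.06 = R$28,079,237.40.
Margin of safety = R$28,079,237.40 − R$11,680,971.15 = R$16,398,266.

R$16,398,266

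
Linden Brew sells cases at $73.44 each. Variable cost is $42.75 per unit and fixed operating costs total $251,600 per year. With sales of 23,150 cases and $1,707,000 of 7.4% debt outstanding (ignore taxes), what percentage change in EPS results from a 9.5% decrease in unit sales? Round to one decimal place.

Total contribution margin = 23,150 × $30.69 = $710,473.50.
EBIT = $710,473.50 − $251,600 = $458,873.50.
Interest = $126,318.00, so EBIT − I = $332,555.50.
Degree of combined leverage = contribution ÷ (EBIT − I) = $710,473.50 ÷ $332,555.50 = 2.1364.
%ΔEPS = DCL × %ΔSales = 2.1364 × -9.5% = -20.3%.

-20.3%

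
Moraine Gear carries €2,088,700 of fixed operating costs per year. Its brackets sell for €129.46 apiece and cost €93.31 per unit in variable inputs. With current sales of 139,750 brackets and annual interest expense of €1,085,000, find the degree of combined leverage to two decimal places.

2.69

At 139,750 units, contribution = 139,750 × €36.15 = €5,051,962.50.
Operating income = contribution − fixed costs = €5,051,962.50 − €2,088,700 = €2,963,262.50. Interest = €1,085,000.00, so EBIT − I = €1,878,262.50.
Degree of total leverage = total CM / (EBIT − interest) = €5,051,962.50 / €1,878,262.50 = 2.6897.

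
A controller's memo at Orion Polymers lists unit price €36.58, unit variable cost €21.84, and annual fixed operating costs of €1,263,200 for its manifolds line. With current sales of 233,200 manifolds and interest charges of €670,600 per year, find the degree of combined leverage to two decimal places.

2.29

At 233,200 units, contribution = 233,200 × €14.74 = €3,437,368.00.
Subtracting fixed costs: EBIT = €3,437,368.00 − €1,263,200 = €2,174,168.00. Interest = €670,600.00.
DOL = €3,437,368.00 ÷ €2,174,168.00 = 1.5810; DFL = €2,174,168.00 ÷ €1,503,568.00 = 1.4460.
Combined leverage = 1.5810 × 1.4460 = 2.2861.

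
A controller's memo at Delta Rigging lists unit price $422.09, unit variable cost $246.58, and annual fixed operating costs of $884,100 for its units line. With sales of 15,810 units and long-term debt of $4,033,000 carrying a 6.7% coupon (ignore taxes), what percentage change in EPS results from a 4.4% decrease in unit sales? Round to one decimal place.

-7.5%

Total contribution margin = 15,810 × $175.51 = $2,774,813.10.
Subtracting fixed costs: EBIT = $2,774,813.10 − $884,100 = $1,890,713.10.
Interest = $270,211.00, so EBIT − I = $1,620,502.10.
Degree of combined leverage = contribution ÷ (EBIT − I) = $2,774,813.10 ÷ $1,620,502.10 = 1.7123.
EPS therefore changes by 1.7123 × (-4.4%) = -7.5%.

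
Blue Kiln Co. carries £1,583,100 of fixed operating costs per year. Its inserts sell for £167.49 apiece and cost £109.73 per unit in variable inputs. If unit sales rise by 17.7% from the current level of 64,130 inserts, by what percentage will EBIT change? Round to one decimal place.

At 64,130 units, contribution = 64,130 × £57.76 = £3,704,148.80.
Subtracting fixed costs: EBIT = £3,704,148.80 − £1,583,100 = £2,121,048.80.
So DOL = total CM / EBIT = £3,704,148.80 / £2,121,048.80 = 1.7464.
Operating income changes by 1.7464 × +17.7% = +30.9%.

+30.9%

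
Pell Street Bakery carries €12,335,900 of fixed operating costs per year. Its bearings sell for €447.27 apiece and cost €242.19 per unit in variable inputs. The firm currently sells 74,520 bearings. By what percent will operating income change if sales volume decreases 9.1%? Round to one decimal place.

-47.2%

Contribution at this volume is 74,520 × €205.08 = €15,282,561.60.
EBIT = €15,282,561.60 − €12,335,900 = €2,946,661.60.
So DOL = total CM / EBIT = €15,282,561.60 / €2,946,661.60 = 5.1864.
%ΔEBIT = DOL × %ΔSales = 5.1864 × -9.1% = -47.2%.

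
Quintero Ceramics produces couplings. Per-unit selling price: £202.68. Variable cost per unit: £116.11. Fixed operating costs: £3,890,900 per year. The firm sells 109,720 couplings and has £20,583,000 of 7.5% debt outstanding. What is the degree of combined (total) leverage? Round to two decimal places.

Contribution at this volume is 109,720 × £86.57 = £9,498,460.40.
Subtracting fixed costs: EBIT = £9,498,460.40 − £3,890,900 = £5,607,560.40. Interest = £1,543,725.00, so EBIT − I = £4,063,835.40.
Degree of total leverage = total CM / (EBIT − interest) = £9,498,460.40 / £4,063,835.40 = 2.3373.

2.34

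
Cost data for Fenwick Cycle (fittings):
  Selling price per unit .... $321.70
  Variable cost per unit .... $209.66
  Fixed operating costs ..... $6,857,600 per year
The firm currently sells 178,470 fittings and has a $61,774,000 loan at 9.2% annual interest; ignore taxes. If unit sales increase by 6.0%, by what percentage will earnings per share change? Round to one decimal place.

+16.1%

Total contribution margin = 178,470 × $112.04 = $19,995,778.80.
EBIT = $19,995,778.80 − $6,857,600 = $13,138,178.80.
Interest = $5,683,208.00, so EBIT − I = $7,454,970.80.
DCL = total CM / (EBIT − I) = $19,995,778.80 / $7,454,970.80 = 2.6822.
%ΔEPS = DCL × %ΔSales = 2.6822 × +6.0% = +16.1%.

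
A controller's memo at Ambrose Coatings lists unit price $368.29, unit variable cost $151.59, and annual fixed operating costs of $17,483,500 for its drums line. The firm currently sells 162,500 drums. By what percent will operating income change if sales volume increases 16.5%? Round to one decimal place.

+32.8%

Total contribution margin = 162,500 × $216.70 = $35,213,750.00.
EBIT = $35,213,750.00 − $17,483,500 = $17,730,250.00.
So DOL = total CM / EBIT = $35,213,750.00 / $17,730,250.00 = 1.9861.
So EBIT moves 1.9861 × (+16.5%) = +32.8%.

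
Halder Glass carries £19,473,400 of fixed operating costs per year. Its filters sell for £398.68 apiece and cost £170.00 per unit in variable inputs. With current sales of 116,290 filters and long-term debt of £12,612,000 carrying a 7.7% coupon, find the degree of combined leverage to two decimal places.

4.33

At 116,290 units, contribution = 116,290 × £228.68 = £26,593,197.20.
Subtracting fixed costs: EBIT = £26,593,197.20 − £19,473,400 = £7,119,797.20. Interest = £971,124.00, so EBIT − I = £6,148,673.20.
DCL = contribution ÷ (EBIT − I) = £26,593,197.20 ÷ £6,148,673.20 = 4.3250.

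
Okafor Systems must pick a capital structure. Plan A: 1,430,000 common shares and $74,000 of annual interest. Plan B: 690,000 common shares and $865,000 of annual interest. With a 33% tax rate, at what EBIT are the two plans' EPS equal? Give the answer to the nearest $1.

At indifference, (EBIT − 74,000)(1 − t)/1,430,000 = (EBIT − 865,000)(1 − t)/690,000.
Cancelling (1 − t) and cross-multiplying: 690,000·(EBIT − 74,000) = 1,430,000·(EBIT − 865,000).
Solving, EBIT = (865,000·1,430,000 − 74,000·690,000) / (1,430,000 − 690,000) = 1,185,890,000,000 / 740,000 = 1,602,554.05.

$1,602,554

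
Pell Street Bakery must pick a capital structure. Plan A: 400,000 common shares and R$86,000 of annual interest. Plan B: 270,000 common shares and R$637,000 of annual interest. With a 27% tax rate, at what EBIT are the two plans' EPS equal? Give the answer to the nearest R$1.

At indifference, (EBIT − 86,000)(1 − t)/400,000 = (EBIT − 637,000)(1 − t)/270,000.
The (1 − t) factor cancels: (EBIT − 86,000) × 270,000 = (EBIT − 637,000) × 400,000.
EBIT × (400,000 − 270,000) = 637,000 × 400,000 − 86,000 × 270,000 = 231,580,000,000, so EBIT = 231,580,000,000 ÷ 130,000 = 1,781,384.62.

R$1,781,385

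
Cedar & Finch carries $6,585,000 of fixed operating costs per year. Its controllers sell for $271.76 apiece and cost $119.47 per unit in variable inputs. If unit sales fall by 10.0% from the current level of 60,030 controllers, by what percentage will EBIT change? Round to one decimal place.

-35.8%

Total contribution margin = 60,030 × $152.29 = $9,141,968.70.
Operating income = contribution − fixed costs = $9,141,968.70 − $6,585,000 = $2,556,968.70.
DOL = contribution ÷ EBIT = $9,141,968.70 ÷ $2,556,968.70 = 3.5753.
Operating income changes by 3.5753 × -10.0% = -35.8%.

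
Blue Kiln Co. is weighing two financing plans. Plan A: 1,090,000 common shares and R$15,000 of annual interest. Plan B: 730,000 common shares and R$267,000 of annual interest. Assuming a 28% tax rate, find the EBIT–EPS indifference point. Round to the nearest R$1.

R$778,000

At indifference, (EBIT − 15,000)(1 − t)/1,090,000 = (EBIT − 267,000)(1 − t)/730,000.
The (1 − t) factor cancels: (EBIT − 15,000) × 730,000 = (EBIT − 267,000) × 1,090,000.
Solving, EBIT = (267,000·1,090,000 − 15,000·730,000) / (1,090,000 − 730,000) = 280,080,000,000 / 360,000 = 778,000.00.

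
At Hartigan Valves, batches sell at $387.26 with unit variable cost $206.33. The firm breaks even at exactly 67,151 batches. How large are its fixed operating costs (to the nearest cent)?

Contribution margin per unit = $387.26 − $206.33 = $180.93.
Since BE = FC / CM, FC = 67,151 × $180.93 = $12,149,630.43.

$12,149,630.43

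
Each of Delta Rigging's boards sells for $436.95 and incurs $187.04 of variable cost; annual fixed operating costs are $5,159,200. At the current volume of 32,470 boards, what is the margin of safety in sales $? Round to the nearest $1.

Unit CM = price − variable cost = $436.95 − $187.04 = $249.91. Break-even units = $5,159,200 ÷ $249.91 = 20,644.23; break-even revenue = 20,644.23 × $436.95 = $9,020,497.14.
Current sales = 32,470 × $436.95 = $14,187,766.50.
Margin of safety = $14,187,766.50 − $9,020,497.14 = $5,167,269.

$5,167,269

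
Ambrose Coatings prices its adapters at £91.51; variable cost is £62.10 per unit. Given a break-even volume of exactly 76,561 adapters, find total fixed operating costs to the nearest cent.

Each unit contributes £91.51 − £62.10 = £29.41.
Fixed costs = break-even units × CM = 76,561 × £29.41 = £2,251,659.01.

£2,251,659.01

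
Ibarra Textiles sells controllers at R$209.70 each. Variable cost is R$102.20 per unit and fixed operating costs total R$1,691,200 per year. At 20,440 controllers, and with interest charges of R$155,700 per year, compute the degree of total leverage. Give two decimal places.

6.27

Contribution at this volume is 20,440 × R$107.50 = R$2,197,300.00.
EBIT = R$2,197,300.00 − R$1,691,200 = R$506,100.00. Interest = R$155,700.00.
DOL = R$2,197,300.00 ÷ R$506,100.00 = 4.3416; DFL = R$506,100.00 ÷ R$350,400.00 = 1.4443.
Combined leverage = 4.3416 × 1.4443 = 6.2706.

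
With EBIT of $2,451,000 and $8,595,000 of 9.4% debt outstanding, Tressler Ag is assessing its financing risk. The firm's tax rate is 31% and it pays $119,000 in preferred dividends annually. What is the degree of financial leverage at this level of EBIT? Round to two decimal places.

Annual interest charges come to $807,930.00.
Pre-tax preferred-dividend burden = $119,000 ÷ (1 − 0.31) = $172,463.77.
DFL = EBIT ÷ [EBIT − I − D_p/(1−t)] = $2,451,000 ÷ [$2,451,000 − $807,930.00 − $172,463.77] = $2,451,000 ÷ $1,470,606.23 = 1.6667.

1.67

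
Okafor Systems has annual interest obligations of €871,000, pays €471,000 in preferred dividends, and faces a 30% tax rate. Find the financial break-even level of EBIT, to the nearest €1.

Grossing the preferred dividend up to pre-tax terms: €471,000 / (1 − 0.30) = €672,857.14.
EPS = 0 when EBIT covers interest plus the pre-tax preferred burden: €871,000 + €672,857.14 = €1,543,857.14.

€1,543,857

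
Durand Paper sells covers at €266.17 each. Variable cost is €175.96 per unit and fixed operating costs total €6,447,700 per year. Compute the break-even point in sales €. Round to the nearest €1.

Contribution margin per unit = €266.17 − €175.96 = €90.21, a CM ratio of €90.21 ÷ €266.17 = 0.3389.
Break-even revenue = fixed costs × price ÷ CM = €6,447,700 × €266.17 ÷ €90.21 = €19,024,324.

€19,024,324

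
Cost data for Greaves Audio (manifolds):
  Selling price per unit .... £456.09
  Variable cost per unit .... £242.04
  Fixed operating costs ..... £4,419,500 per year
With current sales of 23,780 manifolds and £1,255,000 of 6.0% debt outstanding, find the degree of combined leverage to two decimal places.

Total contribution margin = 23,780 × £214.05 = £5,090,109.00.
Operating income = contribution − fixed costs = £5,090,109.00 − £4,419,500 = £670,609.00. Interest = £75,300.00.
DOL = £5,090,109.00 ÷ £670,609.00 = 7.5903; DFL = £670,609.00 ÷ £595,309.00 = 1.1265.
Combined leverage = 7.5903 × 1.1265 = 8.5505.

8.55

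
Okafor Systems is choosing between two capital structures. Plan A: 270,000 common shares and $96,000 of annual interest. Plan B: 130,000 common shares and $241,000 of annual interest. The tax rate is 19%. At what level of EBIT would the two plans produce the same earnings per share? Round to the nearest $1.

$375,643

At indifference, (EBIT − 96,000)(1 − t)/270,000 = (EBIT − 241,000)(1 − t)/130,000.
Cancelling (1 − t) and cross-multiplying: 130,000·(EBIT − 96,000) = 270,000·(EBIT − 241,000).
Solving, EBIT = (241,000·270,000 − 96,000·130,000) / (270,000 − 130,000) = 52,590,000,000 / 140,000 = 375,642.86.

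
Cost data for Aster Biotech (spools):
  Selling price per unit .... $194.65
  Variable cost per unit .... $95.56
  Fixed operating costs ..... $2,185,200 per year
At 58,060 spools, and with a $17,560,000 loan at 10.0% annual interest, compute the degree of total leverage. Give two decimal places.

At 58,060 units, contribution = 58,060 × $99.09 = $5,753,165.40.
Operating income = contribution − fixed costs = $5,753,165.40 − $2,185,200 = $3,567,965.40. Interest = $1,756,000.00, so EBIT − I = $1,811,965.40.
Degree of total leverage = total CM / (EBIT − interest) = $5,753,165.40 / $1,811,965.40 = 3.1751.

3.18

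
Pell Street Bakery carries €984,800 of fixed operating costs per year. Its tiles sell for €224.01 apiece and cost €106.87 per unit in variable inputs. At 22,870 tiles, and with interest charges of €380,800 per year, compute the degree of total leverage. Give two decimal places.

Contribution at this volume is 22,870 × €117.14 = €2,678,991.80.
Operating income = contribution − fixed costs = €2,678,991.80 − €984,800 = €1,694,191.80. Interest = €380,800.00.
DOL = €2,678,991.80 ÷ €1,694,191.80 = 1.5813; DFL = €1,694,191.80 ÷ €1,313,391.80 = 1.2899.
Combined leverage = 1.5813 × 1.2899 = 2.0397.

2.04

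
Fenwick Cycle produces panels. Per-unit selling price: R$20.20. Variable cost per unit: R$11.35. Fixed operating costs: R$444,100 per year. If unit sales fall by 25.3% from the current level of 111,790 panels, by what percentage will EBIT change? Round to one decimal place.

-45.9%

At 111,790 units, contribution = 111,790 × R$8.85 = R$989,341.50.
Subtracting fixed costs: EBIT = R$989,341.50 − R$444,100 = R$545,241.50.
So DOL = total CM / EBIT = R$989,341.50 / R$545,241.50 = 1.8145.
So EBIT moves 1.8145 × (-25.3%) = -45.9%.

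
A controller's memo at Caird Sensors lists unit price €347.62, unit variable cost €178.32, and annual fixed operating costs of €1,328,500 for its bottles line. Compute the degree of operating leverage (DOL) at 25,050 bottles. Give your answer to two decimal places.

1.46

At 25,050 units, contribution = 25,050 × €169.30 = €4,240,965.00.
EBIT = €4,240,965.00 − €1,328,500 = €2,912,465.00.
Degree of operating leverage = €4,240,965.00 / €2,912,465.00 = 1.4561.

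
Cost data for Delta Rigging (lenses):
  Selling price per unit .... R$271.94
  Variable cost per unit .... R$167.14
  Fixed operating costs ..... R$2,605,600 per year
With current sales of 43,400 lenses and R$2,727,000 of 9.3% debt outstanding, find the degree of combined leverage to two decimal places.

2.69

Contribution at this volume is 43,400 × R$104.80 = R$4,548,320.00.
Subtracting fixed costs: EBIT = R$4,548,320.00 − R$2,605,600 = R$1,942,720.00. Interest = R$253,611.00, so EBIT − I = R$1,689,109.00.
Degree of total leverage = total CM / (EBIT − interest) = R$4,548,320.00 / R$1,689,109.00 = 2.6927.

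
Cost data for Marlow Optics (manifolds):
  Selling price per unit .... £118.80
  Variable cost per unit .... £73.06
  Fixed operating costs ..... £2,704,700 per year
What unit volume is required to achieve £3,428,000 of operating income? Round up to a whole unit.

Contribution margin per unit = £118.80 − £73.06 = £45.74.
Required volume = (fixed costs + target profit) ÷ CM = (£2,704,700 + £3,428,000) ÷ £45.74 = 134,077.39, so 134,078 manifolds.

134,078 manifolds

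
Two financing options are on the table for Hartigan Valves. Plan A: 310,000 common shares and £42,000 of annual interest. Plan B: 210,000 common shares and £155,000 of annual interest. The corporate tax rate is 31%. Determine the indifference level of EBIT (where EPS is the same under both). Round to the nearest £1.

£392,300

Set EPS_A = EPS_B: (EBIT − £42,000)(1 − 0.31) ÷ 310,000 = (EBIT − £155,000)(1 − 0.31) ÷ 210,000.
Cancelling (1 − t) and cross-multiplying: 210,000·(EBIT − 42,000) = 310,000·(EBIT − 155,000).
Solving, EBIT = (155,000·310,000 − 42,000·210,000) / (310,000 − 210,000) = 39,230,000,000 / 100,000 = 392,300.00.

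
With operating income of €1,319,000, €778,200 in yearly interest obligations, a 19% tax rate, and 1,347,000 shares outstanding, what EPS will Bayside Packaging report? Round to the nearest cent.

€0.33

Interest = €778,200.00, so EBT = €1,319,000 − €778,200.00 = €540,800.00.
Net income = €540,800.00 × (1 − 0.19) = €438,048.00.
Per share: €438,048.00 / 1,347,000 shares = €0.33.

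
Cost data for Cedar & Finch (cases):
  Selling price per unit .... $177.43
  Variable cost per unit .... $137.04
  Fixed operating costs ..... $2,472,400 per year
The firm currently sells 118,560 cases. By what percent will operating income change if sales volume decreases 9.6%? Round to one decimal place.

Contribution at this volume is 118,560 × $40.39 = $4,788,638.40.
Subtracting fixed costs: EBIT = $4,788,638.40 − $2,472,400 = $2,316,238.40.
So DOL = total CM / EBIT = $4,788,638.40 / $2,316,238.40 = 2.0674.
So EBIT moves 2.0674 × (-9.6%) = -19.8%.

-19.8%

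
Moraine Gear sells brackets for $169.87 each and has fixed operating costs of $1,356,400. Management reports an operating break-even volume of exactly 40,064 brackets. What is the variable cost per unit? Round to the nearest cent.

$136.01

Contribution per unit must be FC / Q = $1,356,400 / 40,064 = $33.8558.
Hence VC = price − CM = $169.87 − $33.8558 = $136.01.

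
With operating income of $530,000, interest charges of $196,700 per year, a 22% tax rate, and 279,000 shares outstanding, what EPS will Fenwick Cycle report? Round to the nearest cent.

$0.93

Interest = $196,700.00, so EBT = $530,000 − $196,700.00 = $333,300.00.
Net income = $333,300.00 × (1 − 0.22) = $259,974.00.
EPS = $259,974.00 ÷ 279,000 = $0.93.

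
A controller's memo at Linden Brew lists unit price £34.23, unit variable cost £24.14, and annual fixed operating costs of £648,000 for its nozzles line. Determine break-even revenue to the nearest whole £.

£2,198,319

CM per unit = £34.23 − £24.14 = £10.09; CM ratio = £10.09 / £34.23 = 0.2948.
Break-even sales = FC ÷ CM ratio = £648,000 × £34.23 / £10.09 = £2,198,319.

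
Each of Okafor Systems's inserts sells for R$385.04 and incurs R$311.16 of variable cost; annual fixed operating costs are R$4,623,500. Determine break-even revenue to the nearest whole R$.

R$24,096,270

Contribution margin per unit = R$385.04 − R$311.16 = R$73.88, a CM ratio of R$73.88 ÷ R$385.04 = 0.1919.
Break-even revenue = fixed costs × price ÷ CM = R$4,623,500 × R$385.04 ÷ R$73.88 = R$24,096,270.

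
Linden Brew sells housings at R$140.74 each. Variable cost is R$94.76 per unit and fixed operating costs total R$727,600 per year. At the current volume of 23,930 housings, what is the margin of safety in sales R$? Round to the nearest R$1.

Contribution margin per unit = R$140.74 − R$94.76 = R$45.98. Break-even units = R$727,600 ÷ R$45.98 = 15,824.27; break-even revenue = 15,824.27 × R$140.74 = R$2,227,107.96.
Actual sales revenue = 23,930 × R$140.74 = R$3,367,908.20.
Margin of safety = R$3,367,908.20 − R$2,227,107.96 = R$1,140,800.

R$1,140,800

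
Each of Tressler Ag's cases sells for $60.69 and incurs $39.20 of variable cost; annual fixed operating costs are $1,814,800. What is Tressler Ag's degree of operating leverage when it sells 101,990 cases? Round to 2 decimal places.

Contribution at this volume is 101,990 × $21.49 = $2,191,765.10.
EBIT = $2,191,765.10 − $1,814,800 = $376,965.10.
Degree of operating leverage = $2,191,765.10 / $376,965.10 = 5.8142.

5.81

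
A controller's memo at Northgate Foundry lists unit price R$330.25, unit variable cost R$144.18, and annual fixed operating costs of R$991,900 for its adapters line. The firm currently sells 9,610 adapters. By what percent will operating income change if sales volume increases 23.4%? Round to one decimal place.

At 9,610 units, contribution = 9,610 × R$186.07 = R$1,788,132.70.
EBIT = R$1,788,132.70 − R$991,900 = R$796,232.70.
DOL = contribution ÷ EBIT = R$1,788,132.70 ÷ R$796,232.70 = 2.2457.
Operating income changes by 2.2457 × +23.4% = +52.6%.

+52.6%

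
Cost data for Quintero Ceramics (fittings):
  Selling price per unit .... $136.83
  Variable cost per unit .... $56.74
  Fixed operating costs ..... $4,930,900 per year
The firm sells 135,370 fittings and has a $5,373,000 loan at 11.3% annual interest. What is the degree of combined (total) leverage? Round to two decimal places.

At 135,370 units, contribution = 135,370 × $80.09 = $10,841,783.30.
EBIT = $10,841,783.30 − $4,930,900 = $5,910,883.30. Interest = $607,149.00, so EBIT − I = $5,303,734.30.
Degree of total leverage = total CM / (EBIT − interest) = $10,841,783.30 / $5,303,734.30 = 2.0442.

2.04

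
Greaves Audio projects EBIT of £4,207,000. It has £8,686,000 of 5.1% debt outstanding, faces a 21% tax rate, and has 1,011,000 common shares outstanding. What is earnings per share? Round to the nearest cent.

Interest = £442,986.00, so EBT = £4,207,000 − £442,986.00 = £3,764,014.00.
Net income = £3,764,014.00 × (1 − 0.21) = £2,973,571.06.
Per share: £2,973,571.06 / 1,011,000 shares = £2.94.

£2.94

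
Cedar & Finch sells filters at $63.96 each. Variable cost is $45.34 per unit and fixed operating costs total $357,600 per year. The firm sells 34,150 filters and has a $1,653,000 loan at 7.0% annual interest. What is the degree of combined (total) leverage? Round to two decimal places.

At 34,150 units, contribution = 34,150 × $18.62 = $635,873.00.
Operating income = contribution − fixed costs = $635,873.00 − $357,600 = $278,273.00. Interest = $115,710.00.
DOL = $635,873.00 ÷ $278,273.00 = 2.2851; DFL = $278,273.00 ÷ $162,563.00 = 1.7118.
DCL = DOL × DFL = 2.2851 × 1.7118 = 3.9116.

3.91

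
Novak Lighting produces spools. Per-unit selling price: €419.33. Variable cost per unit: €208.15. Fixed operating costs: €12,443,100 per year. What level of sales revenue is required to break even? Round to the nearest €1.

€24,707,667

Contribution margin per unit = €419.33 − €208.15 = €211.18, a CM ratio of €211.18 ÷ €419.33 = 0.5036.
Break-even sales = FC ÷ CM ratio = €12,443,100 × €419.33 / €211.18 = €24,707,667.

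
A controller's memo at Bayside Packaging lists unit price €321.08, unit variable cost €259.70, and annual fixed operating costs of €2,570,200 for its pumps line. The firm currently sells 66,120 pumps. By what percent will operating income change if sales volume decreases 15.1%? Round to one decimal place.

Total contribution margin = 66,120 × €61.38 = €4,058,445.60.
Subtracting fixed costs: EBIT = €4,058,445.60 − €2,570,200 = €1,488,245.60.
So DOL = total CM / EBIT = €4,058,445.60 / €1,488,245.60 = 2.7270.
%ΔEBIT = DOL × %ΔSales = 2.7270 × -15.1% = -41.2%.

-41.2%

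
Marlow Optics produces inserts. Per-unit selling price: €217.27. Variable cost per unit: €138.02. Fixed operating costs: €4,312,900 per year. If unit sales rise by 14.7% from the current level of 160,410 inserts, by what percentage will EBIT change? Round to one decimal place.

Total contribution margin = 160,410 × €79.25 = €12,712,492.50.
Operating income = contribution − fixed costs = €12,712,492.50 − €4,312,900 = €8,399,592.50.
Degree of operating leverage = €12,712,492.50 / €8,399,592.50 = 1.5135.
%ΔEBIT = DOL × %ΔSales = 1.5135 × +14.7% = +22.2%.

+22.2%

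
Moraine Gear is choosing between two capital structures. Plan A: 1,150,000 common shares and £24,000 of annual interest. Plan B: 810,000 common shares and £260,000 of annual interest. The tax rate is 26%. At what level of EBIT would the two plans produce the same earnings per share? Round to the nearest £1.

£822,235

At indifference, (EBIT − 24,000)(1 − t)/1,150,000 = (EBIT − 260,000)(1 − t)/810,000.
Cancelling (1 − t) and cross-multiplying: 810,000·(EBIT − 24,000) = 1,150,000·(EBIT − 260,000).
Solving, EBIT = (260,000·1,150,000 − 24,000·810,000) / (1,150,000 − 810,000) = 279,560,000,000 / 340,000 = 822,235.29.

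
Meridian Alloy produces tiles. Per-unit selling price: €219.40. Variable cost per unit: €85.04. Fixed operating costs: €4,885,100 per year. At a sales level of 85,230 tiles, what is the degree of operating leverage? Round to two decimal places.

1.74

Total contribution margin = 85,230 × €134.36 = €11,451,502.80.
EBIT = €11,451,502.80 − €4,885,100 = €6,566,402.80.
So DOL = total CM / EBIT = €11,451,502.80 / €6,566,402.80 = 1.7440.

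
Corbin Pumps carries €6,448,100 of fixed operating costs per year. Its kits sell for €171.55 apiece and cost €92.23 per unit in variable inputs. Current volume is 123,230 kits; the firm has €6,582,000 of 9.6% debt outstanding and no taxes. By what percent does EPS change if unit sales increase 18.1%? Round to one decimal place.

Total contribution margin = 123,230 × €79.32 = €9,774,603.60.
Subtracting fixed costs: EBIT = €9,774,603.60 − €6,448,100 = €3,326,503.60.
Interest = €631,872.00, so EBIT − I = €2,694,631.60.
DCL = total CM / (EBIT − I) = €9,774,603.60 / €2,694,631.60 = 3.6274.
%ΔEPS = DCL × %ΔSales = 3.6274 × +18.1% = +65.7%.

+65.7%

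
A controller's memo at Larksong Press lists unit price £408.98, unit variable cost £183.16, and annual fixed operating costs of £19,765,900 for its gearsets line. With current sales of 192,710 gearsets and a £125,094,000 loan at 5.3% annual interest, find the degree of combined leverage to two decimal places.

At 192,710 units, contribution = 192,710 × £225.82 = £43,517,772.20.
Operating income = contribution − fixed costs = £43,517,772.20 − £19,765,900 = £23,751,872.20. Interest = £6,629,982.00.
DOL = £43,517,772.20 ÷ £23,751,872.20 = 1.8322; DFL = £23,751,872.20 ÷ £17,121,890.20 = 1.3872.
DCL = DOL × DFL = 1.8322 × 1.3872 = 2.5416.

2.54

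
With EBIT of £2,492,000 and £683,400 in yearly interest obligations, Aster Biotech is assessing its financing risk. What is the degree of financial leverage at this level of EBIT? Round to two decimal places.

1.38

Annual interest charges come to £683,400.00.
DFL = EBIT ÷ (EBIT − I) = £2,492,000 ÷ (£2,492,000 − £683,400.00) = £2,492,000 ÷ £1,808,600.00 = 1.3779.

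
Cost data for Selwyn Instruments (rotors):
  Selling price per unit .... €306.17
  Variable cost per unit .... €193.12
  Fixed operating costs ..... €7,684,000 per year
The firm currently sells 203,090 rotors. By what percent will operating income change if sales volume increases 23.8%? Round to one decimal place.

+35.8%

At 203,090 units, contribution = 203,090 × €113.05 = €22,959,324.50.
Subtracting fixed costs: EBIT = €22,959,324.50 − €7,684,000 = €15,275,324.50.
So DOL = total CM / EBIT = €22,959,324.50 / €15,275,324.50 = 1.5030.
%ΔEBIT = DOL × %ΔSales = 1.5030 × +23.8% = +35.8%.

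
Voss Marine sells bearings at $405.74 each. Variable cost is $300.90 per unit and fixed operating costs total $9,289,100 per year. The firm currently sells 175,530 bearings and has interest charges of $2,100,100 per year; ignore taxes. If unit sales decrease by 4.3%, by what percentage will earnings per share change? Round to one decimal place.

-11.3%

Total contribution margin = 175,530 × $104.84 = $18,402,565.20.
Operating income = contribution − fixed costs = $18,402,565.20 − $9,289,100 = $9,113,465.20.
Interest = $2,100,100.00, so EBIT − I = $7,013,365.20.
Degree of combined leverage = contribution ÷ (EBIT − I) = $18,402,565.20 ÷ $7,013,365.20 = 2.6239.
%ΔEPS = DCL × %ΔSales = 2.6239 × -4.3% = -11.3%.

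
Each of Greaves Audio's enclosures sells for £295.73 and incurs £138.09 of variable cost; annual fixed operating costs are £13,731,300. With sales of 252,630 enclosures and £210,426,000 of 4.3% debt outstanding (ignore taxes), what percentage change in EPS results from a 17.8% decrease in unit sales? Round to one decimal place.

Total contribution margin = 252,630 × £157.64 = £39,824,593.20.
Operating income = contribution − fixed costs = £39,824,593.20 − £13,731,300 = £26,093,293.20.
Interest = £9,048,318.00, so EBIT − I = £17,044,975.20.
DCL = total CM / (EBIT − I) = £39,824,593.20 / £17,044,975.20 = 2.3364.
%ΔEPS = DCL × %ΔSales = 2.3364 × -17.8% = -41.6%.

-41.6%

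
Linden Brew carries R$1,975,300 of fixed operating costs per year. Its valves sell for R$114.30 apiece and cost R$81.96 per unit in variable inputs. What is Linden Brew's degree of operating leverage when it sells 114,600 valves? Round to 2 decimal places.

At 114,600 units, contribution = 114,600 × R$32.34 = R$3,706,164.00.
Subtracting fixed costs: EBIT = R$3,706,164.00 − R$1,975,300 = R$1,730,864.00.
So DOL = total CM / EBIT = R$3,706,164.00 / R$1,730,864.00 = 2.1412.

2.14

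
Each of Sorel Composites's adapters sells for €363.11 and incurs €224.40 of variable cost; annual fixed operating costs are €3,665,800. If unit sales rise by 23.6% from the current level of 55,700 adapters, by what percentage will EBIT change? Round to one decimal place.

Total contribution margin = 55,700 × €138.71 = €7,726,147.00.
Subtracting fixed costs: EBIT = €7,726,147.00 − €3,665,800 = €4,060,347.00.
Degree of operating leverage = €7,726,147.00 / €4,060,347.00 = 1.9028.
Operating income changes by 1.9028 × +23.6% = +44.9%.

+44.9%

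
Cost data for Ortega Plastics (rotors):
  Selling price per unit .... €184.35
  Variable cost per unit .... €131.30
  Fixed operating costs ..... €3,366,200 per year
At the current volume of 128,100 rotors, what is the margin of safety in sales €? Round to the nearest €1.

€11,917,611

Each unit contributes €184.35 − €131.30 = €53.05. Break-even units = €3,366,200 ÷ €53.05 = 63,453.35; break-even revenue = 63,453.35 × €184.35 = €11,697,624.32.
Actual sales revenue = 128,100 × €184.35 = €23,615,235.00.
Margin of safety = €23,615,235.00 − €11,697,624.32 = €11,917,611.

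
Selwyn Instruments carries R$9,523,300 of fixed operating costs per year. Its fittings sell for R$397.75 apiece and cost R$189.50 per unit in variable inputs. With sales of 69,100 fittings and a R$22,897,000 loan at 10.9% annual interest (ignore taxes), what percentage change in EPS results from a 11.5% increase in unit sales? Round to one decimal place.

At 69,100 units, contribution = 69,100 × R$208.25 = R$14,390,075.00.
EBIT = R$14,390,075.00 − R$9,523,300 = R$4,866,775.00.
After interest of R$2,495,773.00, pre-tax earnings = R$2,371,002.00.
DCL = total CM / (EBIT − I) = R$14,390,075.00 / R$2,371,002.00 = 6.0692.
%ΔEPS = DCL × %ΔSales = 6.0692 × +11.5% = +69.8%.

+69.8%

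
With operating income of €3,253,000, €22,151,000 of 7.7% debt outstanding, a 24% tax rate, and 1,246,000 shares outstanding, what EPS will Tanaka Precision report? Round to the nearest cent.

€0.94

Pre-tax income = €3,253,000 − €1,705,627.00 = €1,547,373.00.
Net income = €1,547,373.00 × (1 − 0.24) = €1,176,003.48.
EPS = €1,176,003.48 ÷ 1,246,000 = €0.94.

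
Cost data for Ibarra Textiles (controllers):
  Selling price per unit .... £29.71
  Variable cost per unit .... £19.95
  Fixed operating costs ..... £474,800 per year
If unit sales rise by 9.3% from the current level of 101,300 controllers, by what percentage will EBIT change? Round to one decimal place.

Total contribution margin = 101,300 × £9.76 = £988,688.00.
EBIT = £988,688.00 − £474,800 = £513,888.00.
Degree of operating leverage = £988,688.00 / £513,888.00 = 1.9239.
Operating income changes by 1.9239 × +9.3% = +17.9%.

+17.9%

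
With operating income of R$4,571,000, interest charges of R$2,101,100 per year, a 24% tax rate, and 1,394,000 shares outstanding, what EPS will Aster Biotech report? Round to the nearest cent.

R$1.35

Pre-tax income = R$4,571,000 − R$2,101,100.00 = R$2,469,900.00.
After tax at 24%: net income = R$2,469,900.00 × 0.76 = R$1,877,124.00.
Per share: R$1,877,124.00 / 1,394,000 shares = R$1.35.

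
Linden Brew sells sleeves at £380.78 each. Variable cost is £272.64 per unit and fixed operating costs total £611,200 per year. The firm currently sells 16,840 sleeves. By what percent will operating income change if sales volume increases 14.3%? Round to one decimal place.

+21.5%

At 16,840 units, contribution = 16,840 × £108.14 = £1,821,077.60.
EBIT = £1,821,077.60 − £611,200 = £1,209,877.60.
Degree of operating leverage = £1,821,077.60 / £1,209,877.60 = 1.5052.
%ΔEBIT = DOL × %ΔSales = 1.5052 × +14.3% = +21.5%.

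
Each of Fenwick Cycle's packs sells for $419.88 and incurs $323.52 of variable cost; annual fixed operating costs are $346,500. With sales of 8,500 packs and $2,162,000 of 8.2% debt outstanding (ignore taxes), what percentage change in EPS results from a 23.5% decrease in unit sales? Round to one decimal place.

Contribution at this volume is 8,500 × $96.36 = $819,060.00.
Subtracting fixed costs: EBIT = $819,060.00 − $346,500 = $472,560.00.
Interest = $177,284.00, so EBIT − I = $295,276.00.
Degree of combined leverage = contribution ÷ (EBIT − I) = $819,060.00 ÷ $295,276.00 = 2.7739.
EPS therefore changes by 2.7739 × (-23.5%) = -65.2%.

-65.2%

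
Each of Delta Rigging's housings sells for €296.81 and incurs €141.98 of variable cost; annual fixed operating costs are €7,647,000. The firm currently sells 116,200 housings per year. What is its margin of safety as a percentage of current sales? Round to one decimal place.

57.5%

Contribution margin per unit = €296.81 − €141.98 = €154.83. Break-even units = €7,647,000 ÷ €154.83 = 49,389.65; break-even revenue = 49,389.65 × €296.81 = €14,659,342.96.
Actual sales revenue = 116,200 × €296.81 = €34,489,322.00.
Margin of safety = (€34,489,322.00 − €14,659,342.96) ÷ €34,489,322.00 = 57.5%.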